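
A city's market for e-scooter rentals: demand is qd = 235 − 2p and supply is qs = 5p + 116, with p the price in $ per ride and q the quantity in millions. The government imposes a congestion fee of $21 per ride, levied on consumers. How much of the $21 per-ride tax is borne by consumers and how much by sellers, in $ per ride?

Without the tax, 235 − 2p = 5p + 116 gives 7p = 119, so p* = $17 and q* = 201.
With the tax collected from consumers, demand (in seller-price terms) shifts: qd = 235 − 2(p + 21).
New equilibrium: consumers pay $32, sellers receive $11, q = 171. (Wedge: pb − ps = 21.)
Burden on consumers: $15; on sellers: $6. (They sum to $21.)
The less price-elastic side of the market bears the larger share of a per-unit tax.

Consumers bear $15 per ride; sellers bear $6 per ride.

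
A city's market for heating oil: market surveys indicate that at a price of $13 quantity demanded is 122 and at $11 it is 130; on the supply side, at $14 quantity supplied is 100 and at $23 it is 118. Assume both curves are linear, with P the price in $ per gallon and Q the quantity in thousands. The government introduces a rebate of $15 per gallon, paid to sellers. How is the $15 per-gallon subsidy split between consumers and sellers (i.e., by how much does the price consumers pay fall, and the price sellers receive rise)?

Consumers gain $5 per gallon; sellers gain $10 per gallon.

Demand slope: (130 − 122)/(11 − 13) = -4, so Qd = 174 − 4P.
Supply slope: (118 − 100)/(23 − 14) = 2, so Qs = 2P + 72.
Without the subsidy, 174 − 4P = 2P + 72 gives 6P = 102, so P* = $17 and Q* = 106.
With a per-unit subsidy paid to sellers, each receives P + 15 per unit sold, so supply becomes Qs = 2(P + 15) + 72.
New equilibrium: consumers pay $12, sellers receive $27, Q = 126. (Wedge: Pb − Ps = −15.)
Gain to consumers: $5; to sellers: $10. (They sum to $15.)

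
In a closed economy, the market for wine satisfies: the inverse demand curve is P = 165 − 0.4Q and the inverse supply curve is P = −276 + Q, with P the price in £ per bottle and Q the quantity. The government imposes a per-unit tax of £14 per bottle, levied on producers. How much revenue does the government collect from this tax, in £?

Tax revenue = £4270.

Inverting to Q(P) form: Qd = 412.5 − 2.5P; Qs = P + 276.
Without the tax, 412.5 − 2.5P = P + 276 gives 3.5P = 136.5, so P* = £39 and Q* = 315.
With the tax collected from producers, supply shifts: Qs = (P − 14) + 276.
Solving gives Q = 305 with consumers paying £43 and producers receiving £29 (the £14 wedge).
Revenue = t · Q = 14 · 305 = £4270.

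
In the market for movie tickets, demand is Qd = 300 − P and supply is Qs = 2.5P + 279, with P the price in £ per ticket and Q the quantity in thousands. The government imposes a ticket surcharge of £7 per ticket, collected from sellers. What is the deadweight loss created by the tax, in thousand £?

Deadweight loss = £17.5 thousand.

Before the tax: set 300 − P = 2.5P + 279 → P* = £6, Q* = 294.
With the tax collected from sellers, supply shifts: Qs = 2.5(P − 7) + 279.
Solving gives Q = 289 with consumers paying £11 and sellers receiving £4 (the £7 wedge).
Quantity falls by |ΔQ| = |294 − 289| = 5.
DWL = ½ · t · |ΔQ| = ½ · 7 · 5 = £17.5.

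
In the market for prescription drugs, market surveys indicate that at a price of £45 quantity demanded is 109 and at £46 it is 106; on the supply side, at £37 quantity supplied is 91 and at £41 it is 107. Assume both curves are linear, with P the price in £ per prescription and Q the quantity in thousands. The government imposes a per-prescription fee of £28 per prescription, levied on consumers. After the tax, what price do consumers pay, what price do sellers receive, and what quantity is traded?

Demand slope: (106 − 109)/(46 − 45) = -3, so Qd = 244 − 3P.
Supply slope: (107 − 91)/(41 − 37) = 4, so Qs = 4P − 57.
Without the tax, 244 − 3P = 4P − 57 gives 7P = 301, so P* = £43 and Q* = 115.
With the tax collected from consumers, demand (in seller-price terms) shifts: Qd = 244 − 3(P + 28).
Solving gives Q = 67 with consumers paying £59 and sellers receiving £31 (the £28 wedge).

Consumers pay £59; sellers receive £31; quantity = 67.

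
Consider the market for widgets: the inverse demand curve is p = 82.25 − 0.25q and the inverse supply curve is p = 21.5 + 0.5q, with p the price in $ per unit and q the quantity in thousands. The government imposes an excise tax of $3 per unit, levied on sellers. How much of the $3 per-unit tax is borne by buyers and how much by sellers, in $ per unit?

Inverting to q(p) form: qd = 329 − 4p; qs = 2p − 43.
Without the tax, 329 − 4p = 2p − 43 gives 6p = 372, so p* = $62 and q* = 81.
With the tax collected from sellers, supply shifts: qs = 2(p − 3) − 43.
New equilibrium: buyers pay $63, sellers receive $60, q = 77. (Wedge: pb − ps = 3.)
Burden on buyers: $1; on sellers: $2. (They sum to $3.)
The less price-elastic side of the market bears the larger share of a per-unit tax.

Buyers bear $1 per unit; sellers bear $2 per unit.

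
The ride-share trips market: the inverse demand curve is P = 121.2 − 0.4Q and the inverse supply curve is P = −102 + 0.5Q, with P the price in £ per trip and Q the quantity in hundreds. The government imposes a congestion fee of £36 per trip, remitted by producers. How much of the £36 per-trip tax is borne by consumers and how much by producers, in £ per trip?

Inverting to Q(P) form: Qd = 303 − 2.5P; Qs = 2P + 204.
Before the tax: set 303 − 2.5P = 2P + 204 → P* = £22, Q* = 248.
With the tax collected from producers, supply shifts: Qs = 2(P − 36) + 204.
Solving gives Q = 208 with consumers paying £38 and producers receiving £2 (the £36 wedge).
Burden on consumers: £16; on producers: £20. (They sum to £36.)

Consumers bear £16 per trip; producers bear £20 per trip.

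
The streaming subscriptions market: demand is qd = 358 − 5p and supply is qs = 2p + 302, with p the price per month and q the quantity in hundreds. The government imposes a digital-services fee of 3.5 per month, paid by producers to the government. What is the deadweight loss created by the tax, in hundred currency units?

Before the tax: set 358 − 5p = 2p + 302 → p* = 8, q* = 318.
With the tax collected from producers, supply shifts: qs = 2(p − 3.5) + 302.
Solving gives q = 313 with buyers paying 9 and producers receiving 5.5 (the 3.5 wedge).
Quantity falls by |ΔQ| = |318 − 313| = 5.
DWL = ½ · t · |ΔQ| = ½ · 3.5 · 5 = 8.75.

Deadweight loss = 8.75 hundred.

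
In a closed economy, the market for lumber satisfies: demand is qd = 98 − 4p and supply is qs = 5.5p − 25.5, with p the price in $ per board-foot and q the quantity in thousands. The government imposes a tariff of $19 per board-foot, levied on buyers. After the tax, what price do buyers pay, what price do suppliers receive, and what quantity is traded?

Buyers pay $24; suppliers receive $5; quantity = 2.

Before the tax: set 98 − 4p = 5.5p − 25.5 → p* = $13, q* = 46.
With the tax collected from buyers, demand (in seller-price terms) shifts: qd = 98 − 4(p + 19).
Solving gives q = 2 with buyers paying $24 and suppliers receiving $5 (the $19 wedge).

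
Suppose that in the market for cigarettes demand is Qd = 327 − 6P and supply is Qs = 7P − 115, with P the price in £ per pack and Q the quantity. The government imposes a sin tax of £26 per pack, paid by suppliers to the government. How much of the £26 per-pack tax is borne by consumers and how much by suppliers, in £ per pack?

Without the tax, 327 − 6P = 7P − 115 gives 13P = 442, so P* = £34 and Q* = 123.
With the tax collected from suppliers, supply shifts: Qs = 7(P − 26) − 115.
Solving gives Q = 39 with consumers paying £48 and suppliers receiving £22 (the £26 wedge).
Burden on consumers: £14; on suppliers: £12. (They sum to £26.)

Consumers bear £14 per pack; suppliers bear £12 per pack.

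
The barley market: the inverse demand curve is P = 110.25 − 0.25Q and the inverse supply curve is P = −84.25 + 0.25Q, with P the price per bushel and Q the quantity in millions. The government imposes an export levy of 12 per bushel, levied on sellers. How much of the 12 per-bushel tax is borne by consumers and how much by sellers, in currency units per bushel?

Rewrite in direct form: Qd = 441 − 4P and Qs = 4P + 337.
Without the tax, 441 − 4P = 4P + 337 gives 8P = 104, so P* = 13 and Q* = 389.
With the tax collected from sellers, supply shifts: Qs = 4(P − 12) + 337.
New equilibrium: consumers pay 19, sellers receive 7, Q = 365. (Wedge: Pb − Ps = 12.)
Burden on consumers: 6; on sellers: 6. (They sum to 12.)
The less price-elastic side of the market bears the larger share of a per-unit tax.

Consumers bear 6 per bushel; sellers bear 6 per bushel.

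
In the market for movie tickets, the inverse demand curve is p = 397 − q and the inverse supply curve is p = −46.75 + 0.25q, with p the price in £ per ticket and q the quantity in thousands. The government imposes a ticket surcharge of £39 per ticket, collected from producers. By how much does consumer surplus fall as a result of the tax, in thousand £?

Consumer surplus falls by £10589.28 thousand.

Rewrite in direct form: qd = 397 − p and qs = 4p + 187.
Before the tax: set 397 − p = 4p + 187 → p* = £42, q* = 355.
With the tax collected from producers, supply shifts: qs = 4(p − 39) + 187.
New equilibrium: consumers pay £73.2, producers receive £34.2, q = 323.8. (Wedge: pb − ps = 39.)
ΔCS is the trapezoid between Q = 323.8 and Q = 355 of height £31.2: ½ · (355 + 323.8) · 31.2 = £10589.28.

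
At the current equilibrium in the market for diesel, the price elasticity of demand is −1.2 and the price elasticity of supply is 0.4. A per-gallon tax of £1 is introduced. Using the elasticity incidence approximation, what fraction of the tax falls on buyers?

Buyers' share ≈ 0.25.

Incidence ratio: buyers' share ≈ εs / (εs + |εd|) = 0.4 / (0.4 + 1.2) = 0.25.
Supply is the less elastic side, so buyers bear the smaller share.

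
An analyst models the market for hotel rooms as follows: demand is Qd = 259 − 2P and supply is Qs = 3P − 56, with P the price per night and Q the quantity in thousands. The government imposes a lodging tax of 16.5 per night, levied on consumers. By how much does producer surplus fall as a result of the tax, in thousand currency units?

Without the tax, 259 − 2P = 3P − 56 gives 5P = 315, so P* = 63 and Q* = 133.
With the tax collected from consumers, demand (in seller-price terms) shifts: Qd = 259 − 2(P + 16.5).
Solving gives Q = 113.2 with consumers paying 72.9 and suppliers receiving 56.4 (the 16.5 wedge).
ΔPS is the trapezoid between Q = 113.2 and Q = 133 of height 6.6: ½ · (133 + 113.2) · 6.6 = 812.46.

Producer surplus falls by 812.46 thousand.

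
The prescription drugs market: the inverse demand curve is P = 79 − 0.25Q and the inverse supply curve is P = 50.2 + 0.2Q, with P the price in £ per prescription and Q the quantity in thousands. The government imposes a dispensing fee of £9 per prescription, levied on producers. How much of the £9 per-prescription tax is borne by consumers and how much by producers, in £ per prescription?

Rewrite in direct form: Qd = 316 − 4P and Qs = 5P − 251.
Before the tax: set 316 − 4P = 5P − 251 → P* = £63, Q* = 64.
With the tax collected from producers, supply shifts: Qs = 5(P − 9) − 251.
Solving gives Q = 44 with consumers paying £68 and producers receiving £59 (the £9 wedge).
Burden on consumers: £5; on producers: £4. (They sum to £9.)
The less price-elastic side of the market bears the larger share of a per-unit tax.

Consumers bear £5 per prescription; producers bear £4 per prescription.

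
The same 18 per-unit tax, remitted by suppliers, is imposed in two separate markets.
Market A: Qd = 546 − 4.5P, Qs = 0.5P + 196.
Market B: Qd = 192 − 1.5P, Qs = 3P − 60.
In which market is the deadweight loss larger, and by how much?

Market B, by 89.1.

Market A: pre-tax P* = 70, Q* = 231; post-tax Q = 222.9; deadweight loss = 72.9.
Market B: pre-tax P* = 56, Q* = 108; post-tax Q = 90; deadweight loss = 162.
Difference: 72.9 vs 162 → market B is larger by 89.1.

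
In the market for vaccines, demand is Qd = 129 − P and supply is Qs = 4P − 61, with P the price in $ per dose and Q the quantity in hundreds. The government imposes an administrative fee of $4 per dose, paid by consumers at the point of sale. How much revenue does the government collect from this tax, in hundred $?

Tax revenue = $351.2 hundred.

Without the tax, 129 − P = 4P − 61 gives 5P = 190, so P* = $38 and Q* = 91.
With the tax collected from consumers, demand (in seller-price terms) shifts: Qd = 129 − (P + 4).
Solving gives Q = 87.8 with consumers paying $41.2 and sellers receiving $37.2 (the $4 wedge).
Revenue = t · Q = 4 · 87.8 = $351.2.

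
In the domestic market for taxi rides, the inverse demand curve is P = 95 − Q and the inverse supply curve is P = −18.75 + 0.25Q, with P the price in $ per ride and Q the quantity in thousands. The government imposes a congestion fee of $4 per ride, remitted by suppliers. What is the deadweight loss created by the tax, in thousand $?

Deadweight loss = $6.4 thousand.

Rewrite in direct form: Qd = 95 − P and Qs = 4P + 75.
Before the tax: set 95 − P = 4P + 75 → P* = $4, Q* = 91.
With the tax collected from suppliers, supply shifts: Qs = 4(P − 4) + 75.
Solving gives Q = 87.8 with consumers paying $7.2 and suppliers receiving $3.2 (the $4 wedge).
Quantity falls by |ΔQ| = |91 − 87.8| = 3.2.
DWL = ½ · t · |ΔQ| = ½ · 4 · 3.2 = $6.4.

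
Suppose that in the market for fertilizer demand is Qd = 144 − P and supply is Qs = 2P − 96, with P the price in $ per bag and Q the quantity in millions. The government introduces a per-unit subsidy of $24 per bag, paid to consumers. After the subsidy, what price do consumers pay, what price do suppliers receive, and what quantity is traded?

Consumers pay $64; suppliers receive $88; quantity = 80.

Without the subsidy, 144 − P = 2P − 96 gives 3P = 240, so P* = $80 and Q* = 64.
With a per-unit subsidy paid to consumers, each effectively pays P − 24, so demand becomes Qd = 144 − (P − 24).
New equilibrium: consumers pay $64, suppliers receive $88, Q = 80. (Wedge: Pb − Ps = −24.)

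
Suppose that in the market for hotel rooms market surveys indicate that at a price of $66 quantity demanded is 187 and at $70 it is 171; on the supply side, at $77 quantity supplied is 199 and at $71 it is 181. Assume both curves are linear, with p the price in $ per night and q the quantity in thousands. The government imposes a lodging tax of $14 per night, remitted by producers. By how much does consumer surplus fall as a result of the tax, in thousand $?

Consumer surplus falls by $978 thousand.

Demand slope: (171 − 187)/(70 − 66) = -4, so qd = 451 − 4p.
Supply slope: (181 − 199)/(71 − 77) = 3, so qs = 3p − 32.
Without the tax, 451 − 4p = 3p − 32 gives 7p = 483, so p* = $69 and q* = 175.
With the tax collected from producers, supply shifts: qs = 3(p − 14) − 32.
New equilibrium: buyers pay $75, producers receive $61, q = 151. (Wedge: pb − ps = 14.)
ΔCS is the trapezoid between Q = 151 and Q = 175 of height $6: ½ · (175 + 151) · 6 = $978.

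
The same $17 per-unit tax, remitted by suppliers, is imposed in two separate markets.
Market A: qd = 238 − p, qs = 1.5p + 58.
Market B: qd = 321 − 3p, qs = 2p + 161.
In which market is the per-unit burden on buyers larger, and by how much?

Market A, by $3.4.

Market A: pre-tax p* = $72, q* = 166; post-tax q = 155.8; per-unit burden on buyers = $10.2.
Market B: pre-tax p* = $32, q* = 225; post-tax q = 204.6; per-unit burden on buyers = $6.8.
Difference: $10.2 vs $6.8 → market A is larger by $3.4.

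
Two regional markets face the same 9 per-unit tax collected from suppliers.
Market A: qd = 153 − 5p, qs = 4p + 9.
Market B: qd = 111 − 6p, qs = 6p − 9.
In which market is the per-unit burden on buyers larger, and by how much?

Market B, by 0.5.

Market A: pre-tax p* = 16, q* = 73; post-tax q = 53; per-unit burden on buyers = 4.
Market B: pre-tax p* = 10, q* = 51; post-tax q = 24; per-unit burden on buyers = 4.5.
Difference: 4 vs 4.5 → market B is larger by 0.5.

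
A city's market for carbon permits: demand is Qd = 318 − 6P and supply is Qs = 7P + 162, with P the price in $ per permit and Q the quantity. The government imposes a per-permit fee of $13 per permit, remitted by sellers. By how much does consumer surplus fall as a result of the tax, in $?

Consumer surplus falls by $1575.

Without the tax, 318 − 6P = 7P + 162 gives 13P = 156, so P* = $12 and Q* = 246.
With the tax collected from sellers, supply shifts: Qs = 7(P − 13) + 162.
New equilibrium: buyers pay $19, sellers receive $6, Q = 204. (Wedge: Pb − Ps = 13.)
ΔCS is the trapezoid between Q = 204 and Q = 246 of height $7: ½ · (246 + 204) · 7 = $1575.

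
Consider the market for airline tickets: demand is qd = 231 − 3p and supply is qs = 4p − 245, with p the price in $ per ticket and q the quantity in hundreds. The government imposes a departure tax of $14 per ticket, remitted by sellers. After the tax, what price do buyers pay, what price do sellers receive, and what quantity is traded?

Buyers pay $76; sellers receive $62; quantity = 3.

Before the tax: set 231 − 3p = 4p − 245 → p* = $68, q* = 27.
With the tax collected from sellers, supply shifts: qs = 4(p − 14) − 245.
New equilibrium: buyers pay $76, sellers receive $62, q = 3. (Wedge: pb − ps = 14.)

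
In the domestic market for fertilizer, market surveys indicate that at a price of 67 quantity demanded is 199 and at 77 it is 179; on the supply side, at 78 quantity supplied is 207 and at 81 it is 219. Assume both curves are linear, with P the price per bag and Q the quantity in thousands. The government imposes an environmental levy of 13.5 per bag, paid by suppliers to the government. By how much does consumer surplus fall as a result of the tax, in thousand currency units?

Consumer surplus falls by 1602 thousand.

Demand slope: (179 − 199)/(77 − 67) = -2, so Qd = 333 − 2P.
Supply slope: (219 − 207)/(81 − 78) = 4, so Qs = 4P − 105.
Before the tax: set 333 − 2P = 4P − 105 → P* = 73, Q* = 187.
With the tax collected from suppliers, supply shifts: Qs = 4(P − 13.5) − 105.
New equilibrium: buyers pay 82, suppliers receive 68.5, Q = 169. (Wedge: Pb − Ps = 13.5.)
ΔCS is the trapezoid between Q = 169 and Q = 187 of height 9: ½ · (187 + 169) · 9 = 1602.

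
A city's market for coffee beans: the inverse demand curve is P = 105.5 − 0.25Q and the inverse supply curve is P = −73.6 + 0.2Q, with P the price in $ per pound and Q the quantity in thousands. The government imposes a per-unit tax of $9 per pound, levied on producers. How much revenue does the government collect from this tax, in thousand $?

Tax revenue = $3402 thousand.

Inverting to Q(P) form: Qd = 422 − 4P; Qs = 5P + 368.
Without the tax, 422 − 4P = 5P + 368 gives 9P = 54, so P* = $6 and Q* = 398.
With the tax collected from producers, supply shifts: Qs = 5(P − 9) + 368.
Solving gives Q = 378 with consumers paying $11 and producers receiving $2 (the $9 wedge).
Revenue = t · Q = 9 · 378 = $3402.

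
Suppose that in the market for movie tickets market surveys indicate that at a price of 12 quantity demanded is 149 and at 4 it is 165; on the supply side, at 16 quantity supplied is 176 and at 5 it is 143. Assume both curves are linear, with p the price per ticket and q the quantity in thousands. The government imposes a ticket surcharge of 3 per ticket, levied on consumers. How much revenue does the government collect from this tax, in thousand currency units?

Demand slope: (165 − 149)/(4 − 12) = -2, so qd = 173 − 2p.
Supply slope: (143 − 176)/(5 − 16) = 3, so qs = 3p + 128.
Before the tax: set 173 − 2p = 3p + 128 → p* = 9, q* = 155.
With the tax collected from consumers, demand (in seller-price terms) shifts: qd = 173 − 2(p + 3).
Solving gives q = 151.4 with consumers paying 10.8 and sellers receiving 7.8 (the 3 wedge).
Revenue = t · Q = 3 · 151.4 = 454.2.

Tax revenue = 454.2 thousand.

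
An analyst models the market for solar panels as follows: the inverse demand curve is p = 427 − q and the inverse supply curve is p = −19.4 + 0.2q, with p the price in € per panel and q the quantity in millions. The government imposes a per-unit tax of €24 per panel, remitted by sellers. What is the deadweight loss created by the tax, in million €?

Rewrite in direct form: qd = 427 − p and qs = 5p + 97.
Before the tax: set 427 − p = 5p + 97 → p* = €55, q* = 372.
With the tax collected from sellers, supply shifts: qs = 5(p − 24) + 97.
New equilibrium: buyers pay €75, sellers receive €51, q = 352. (Wedge: pb − ps = 24.)
Quantity falls by |ΔQ| = |372 − 352| = 20.
DWL = ½ · t · |ΔQ| = ½ · 24 · 20 = €240.

Deadweight loss = €240 million.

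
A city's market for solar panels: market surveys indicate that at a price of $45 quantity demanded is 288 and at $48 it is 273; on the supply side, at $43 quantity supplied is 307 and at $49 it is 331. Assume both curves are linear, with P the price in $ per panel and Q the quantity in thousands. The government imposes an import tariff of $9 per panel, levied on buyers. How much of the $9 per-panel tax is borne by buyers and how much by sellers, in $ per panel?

Buyers bear $4 per panel; sellers bear $5 per panel.

Demand slope: (273 − 288)/(48 − 45) = -5, so Qd = 513 − 5P.
Supply slope: (331 − 307)/(49 − 43) = 4, so Qs = 4P + 135.
Before the tax: set 513 − 5P = 4P + 135 → P* = $42, Q* = 303.
With the tax collected from buyers, demand (in seller-price terms) shifts: Qd = 513 − 5(P + 9).
New equilibrium: buyers pay $46, sellers receive $37, Q = 283. (Wedge: Pb − Ps = 9.)
Burden on buyers: $4; on sellers: $5. (They sum to $9.)
The less price-elastic side of the market bears the larger share of a per-unit tax.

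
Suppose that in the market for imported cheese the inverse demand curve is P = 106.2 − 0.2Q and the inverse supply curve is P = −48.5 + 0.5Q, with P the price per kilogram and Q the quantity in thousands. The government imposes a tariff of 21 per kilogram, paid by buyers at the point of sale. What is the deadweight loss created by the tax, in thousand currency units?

Inverting to Q(P) form: Qd = 531 − 5P; Qs = 2P + 97.
Before the tax: set 531 − 5P = 2P + 97 → P* = 62, Q* = 221.
With the tax collected from buyers, demand (in seller-price terms) shifts: Qd = 531 − 5(P + 21).
New equilibrium: buyers pay 68, suppliers receive 47, Q = 191. (Wedge: Pb − Ps = 21.)
Quantity falls by |ΔQ| = |221 − 191| = 30.
DWL = ½ · t · |ΔQ| = ½ · 21 · 30 = 315.

Deadweight loss = 315 thousand.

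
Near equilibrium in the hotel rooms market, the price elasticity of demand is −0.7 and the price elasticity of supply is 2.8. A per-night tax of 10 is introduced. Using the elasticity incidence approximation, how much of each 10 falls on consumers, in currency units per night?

Incidence ratio: consumers' share ≈ εs / (εs + |εd|) = 2.8 / (2.8 + 0.7) = 0.8.
So consumers bear ≈ 0.8 × 10 = 8; suppliers bear 2.

Consumers bear ≈ 8 per night.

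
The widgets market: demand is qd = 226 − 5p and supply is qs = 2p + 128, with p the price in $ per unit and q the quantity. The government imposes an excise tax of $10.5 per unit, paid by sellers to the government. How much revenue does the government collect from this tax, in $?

Before the tax: set 226 − 5p = 2p + 128 → p* = $14, q* = 156.
With the tax collected from sellers, supply shifts: qs = 2(p − 10.5) + 128.
Solving gives q = 141 with consumers paying $17 and sellers receiving $6.5 (the $10.5 wedge).
Revenue = t · Q = 10.5 · 141 = $1480.5.

Tax revenue = $1480.5.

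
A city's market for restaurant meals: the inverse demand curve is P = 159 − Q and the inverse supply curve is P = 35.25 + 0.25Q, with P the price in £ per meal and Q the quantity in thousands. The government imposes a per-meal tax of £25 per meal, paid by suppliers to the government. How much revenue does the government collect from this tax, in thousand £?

Tax revenue = £1975 thousand.

Inverting to Q(P) form: Qd = 159 − P; Qs = 4P − 141.
Before the tax: set 159 − P = 4P − 141 → P* = £60, Q* = 99.
With the tax collected from suppliers, supply shifts: Qs = 4(P − 25) − 141.
Solving gives Q = 79 with consumers paying £80 and suppliers receiving £55 (the £25 wedge).
Revenue = t · Q = 25 · 79 = £1975.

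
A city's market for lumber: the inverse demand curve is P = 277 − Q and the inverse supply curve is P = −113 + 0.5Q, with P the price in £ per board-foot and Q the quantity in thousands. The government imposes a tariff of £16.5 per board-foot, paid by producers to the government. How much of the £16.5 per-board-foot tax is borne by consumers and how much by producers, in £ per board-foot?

Consumers bear £11 per board-foot; producers bear £5.5 per board-foot.

Inverting to Q(P) form: Qd = 277 − P; Qs = 2P + 226.
Before the tax: set 277 − P = 2P + 226 → P* = £17, Q* = 260.
With the tax collected from producers, supply shifts: Qs = 2(P − 16.5) + 226.
Solving gives Q = 249 with consumers paying £28 and producers receiving £11.5 (the £16.5 wedge).
Burden on consumers: £11; on producers: £5.5. (They sum to £16.5.)
The less price-elastic side of the market bears the larger share of a per-unit tax.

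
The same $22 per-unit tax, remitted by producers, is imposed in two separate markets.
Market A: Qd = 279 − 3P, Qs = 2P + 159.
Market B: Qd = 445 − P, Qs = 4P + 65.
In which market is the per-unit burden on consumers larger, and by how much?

Market B, by $8.8.

Market A: pre-tax P* = $24, Q* = 207; post-tax Q = 180.6; per-unit burden on consumers = $8.8.
Market B: pre-tax P* = $76, Q* = 369; post-tax Q = 351.4; per-unit burden on consumers = $17.6.
Difference: $8.8 vs $17.6 → market B is larger by $8.8.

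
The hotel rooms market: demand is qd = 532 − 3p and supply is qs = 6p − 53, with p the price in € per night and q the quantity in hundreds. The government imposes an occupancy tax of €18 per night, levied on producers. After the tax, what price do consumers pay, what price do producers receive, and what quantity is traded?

Consumers pay €77; producers receive €59; quantity = 301.

Without the tax, 532 − 3p = 6p − 53 gives 9p = 585, so p* = €65 and q* = 337.
With the tax collected from producers, supply shifts: qs = 6(p − 18) − 53.
New equilibrium: consumers pay €77, producers receive €59, q = 301. (Wedge: pb − ps = 18.)
The less price-elastic side of the market bears the larger share of a per-unit tax.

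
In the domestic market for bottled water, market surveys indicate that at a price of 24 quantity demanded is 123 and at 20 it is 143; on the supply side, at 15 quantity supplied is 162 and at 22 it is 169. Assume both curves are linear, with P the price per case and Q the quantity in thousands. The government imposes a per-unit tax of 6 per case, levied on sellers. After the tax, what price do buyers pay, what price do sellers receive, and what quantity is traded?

Demand slope: (143 − 123)/(20 − 24) = -5, so Qd = 243 − 5P.
Supply slope: (169 − 162)/(22 − 15) = 1, so Qs = P + 147.
Without the tax, 243 − 5P = P + 147 gives 6P = 96, so P* = 16 and Q* = 163.
With the tax collected from sellers, supply shifts: Qs = (P − 6) + 147.
New equilibrium: buyers pay 17, sellers receive 11, Q = 158. (Wedge: Pb − Ps = 6.)
The less price-elastic side of the market bears the larger share of a per-unit tax.

Buyers pay 17; sellers receive 11; quantity = 158.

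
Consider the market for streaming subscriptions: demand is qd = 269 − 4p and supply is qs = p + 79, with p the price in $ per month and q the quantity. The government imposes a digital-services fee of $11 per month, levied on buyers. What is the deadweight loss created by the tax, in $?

Without the tax, 269 − 4p = p + 79 gives 5p = 190, so p* = $38 and q* = 117.
With the tax collected from buyers, demand (in seller-price terms) shifts: qd = 269 − 4(p + 11).
Solving gives q = 108.2 with buyers paying $40.2 and suppliers receiving $29.2 (the $11 wedge).
Quantity falls by |ΔQ| = |117 − 108.2| = 8.8.
DWL = ½ · t · |ΔQ| = ½ · 11 · 8.8 = $48.4.

Deadweight loss = $48.4.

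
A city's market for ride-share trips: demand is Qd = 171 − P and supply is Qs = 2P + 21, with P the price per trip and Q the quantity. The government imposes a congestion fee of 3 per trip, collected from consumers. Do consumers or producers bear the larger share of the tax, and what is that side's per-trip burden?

Before the tax: set 171 − P = 2P + 21 → P* = 50, Q* = 121.
With the tax collected from consumers, demand (in seller-price terms) shifts: Qd = 171 − (P + 3).
Solving gives Q = 119 with consumers paying 52 and producers receiving 49 (the 3 wedge).
Per-trip burden: consumers 2, producers 1.
Consumers take the larger share because demand is less price-elastic here (demand slope 1 vs supply slope 2).

Consumers bear the larger share: 2 per trip.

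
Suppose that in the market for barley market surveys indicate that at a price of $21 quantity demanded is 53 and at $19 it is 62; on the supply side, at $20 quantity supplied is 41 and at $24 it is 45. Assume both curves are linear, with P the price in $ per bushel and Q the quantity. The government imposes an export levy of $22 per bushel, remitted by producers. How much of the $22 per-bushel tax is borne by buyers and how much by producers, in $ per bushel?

Demand slope: (62 − 53)/(19 − 21) = -4.5, so Qd = 147.5 − 4.5P.
Supply slope: (45 − 41)/(24 − 20) = 1, so Qs = P + 21.
Without the tax, 147.5 − 4.5P = P + 21 gives 5.5P = 126.5, so P* = $23 and Q* = 44.
With the tax collected from producers, supply shifts: Qs = (P − 22) + 21.
New equilibrium: buyers pay $27, producers receive $5, Q = 26. (Wedge: Pb − Ps = 22.)
Burden on buyers: $4; on producers: $18. (They sum to $22.)
The less price-elastic side of the market bears the larger share of a per-unit tax.

Buyers bear $4 per bushel; producers bear $18 per bushel.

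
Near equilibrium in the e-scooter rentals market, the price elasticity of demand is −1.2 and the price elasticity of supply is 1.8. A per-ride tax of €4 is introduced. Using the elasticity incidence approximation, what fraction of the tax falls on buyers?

Incidence ratio: buyers' share ≈ εs / (εs + |εd|) = 1.8 / (1.8 + 1.2) = 0.6.
Supply is the more elastic side, so buyers bear the larger share.

Buyers' share ≈ 0.6.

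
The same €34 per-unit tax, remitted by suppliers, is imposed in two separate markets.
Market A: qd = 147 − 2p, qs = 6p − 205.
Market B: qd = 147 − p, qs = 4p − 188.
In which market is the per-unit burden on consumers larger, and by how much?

Market A: pre-tax p* = €44, q* = 59; post-tax q = 8; per-unit burden on consumers = €25.5.
Market B: pre-tax p* = €67, q* = 80; post-tax q = 52.8; per-unit burden on consumers = €27.2.
Difference: €25.5 vs €27.2 → market B is larger by €1.7.

Market B, by €1.7.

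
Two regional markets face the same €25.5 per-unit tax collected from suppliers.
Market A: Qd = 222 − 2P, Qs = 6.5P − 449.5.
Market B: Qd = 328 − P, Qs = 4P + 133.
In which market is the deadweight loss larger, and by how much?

Market A: pre-tax P* = €79, Q* = 64; post-tax Q = 25; deadweight loss = €497.25.
Market B: pre-tax P* = €39, Q* = 289; post-tax Q = 268.6; deadweight loss = €260.1.
Difference: €497.25 vs €260.1 → market A is larger by €237.15.

Market A, by €237.15.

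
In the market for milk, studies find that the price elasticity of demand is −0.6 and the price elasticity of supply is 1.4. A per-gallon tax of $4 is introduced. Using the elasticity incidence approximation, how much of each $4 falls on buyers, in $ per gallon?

Incidence ratio: buyers' share ≈ εs / (εs + |εd|) = 1.4 / (1.4 + 0.6) = 0.7.
So buyers bear ≈ 0.7 × $4 = $2.8; sellers bear $1.2.

Buyers bear ≈ $2.8 per gallon.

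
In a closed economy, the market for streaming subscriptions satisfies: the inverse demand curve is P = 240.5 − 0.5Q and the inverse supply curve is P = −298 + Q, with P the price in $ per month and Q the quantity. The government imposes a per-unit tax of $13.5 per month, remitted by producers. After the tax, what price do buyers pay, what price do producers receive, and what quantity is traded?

Buyers pay $65.5; producers receive $52; quantity = 350.

Inverting to Q(P) form: Qd = 481 − 2P; Qs = P + 298.
Before the tax: set 481 − 2P = P + 298 → P* = $61, Q* = 359.
With the tax collected from producers, supply shifts: Qs = (P − 13.5) + 298.
New equilibrium: buyers pay $65.5, producers receive $52, Q = 350. (Wedge: Pb − Ps = 13.5.)
The less price-elastic side of the market bears the larger share of a per-unit tax.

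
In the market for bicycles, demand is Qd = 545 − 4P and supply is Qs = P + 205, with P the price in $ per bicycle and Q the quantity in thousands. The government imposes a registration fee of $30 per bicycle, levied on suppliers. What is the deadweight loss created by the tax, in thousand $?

Before the tax: set 545 − 4P = P + 205 → P* = $68, Q* = 273.
With the tax collected from suppliers, supply shifts: Qs = (P − 30) + 205.
Solving gives Q = 249 with buyers paying $74 and suppliers receiving $44 (the $30 wedge).
Quantity falls by |ΔQ| = |273 − 249| = 24.
DWL = ½ · t · |ΔQ| = ½ · 30 · 24 = $360.

Deadweight loss = $360 thousand.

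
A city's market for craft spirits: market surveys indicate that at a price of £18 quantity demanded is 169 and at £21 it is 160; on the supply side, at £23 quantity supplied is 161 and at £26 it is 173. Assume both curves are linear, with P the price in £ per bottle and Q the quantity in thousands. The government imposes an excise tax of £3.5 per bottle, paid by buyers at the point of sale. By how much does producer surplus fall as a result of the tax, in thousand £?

Demand slope: (160 − 169)/(21 − 18) = -3, so Qd = 223 − 3P.
Supply slope: (173 − 161)/(26 − 23) = 4, so Qs = 4P + 69.
Before the tax: set 223 − 3P = 4P + 69 → P* = £22, Q* = 157.
With the tax collected from buyers, demand (in seller-price terms) shifts: Qd = 223 − 3(P + 3.5).
New equilibrium: buyers pay £24, suppliers receive £20.5, Q = 151. (Wedge: Pb − Ps = 3.5.)
ΔPS is the trapezoid between Q = 151 and Q = 157 of height £1.5: ½ · (157 + 151) · 1.5 = £231.

Producer surplus falls by £231 thousand.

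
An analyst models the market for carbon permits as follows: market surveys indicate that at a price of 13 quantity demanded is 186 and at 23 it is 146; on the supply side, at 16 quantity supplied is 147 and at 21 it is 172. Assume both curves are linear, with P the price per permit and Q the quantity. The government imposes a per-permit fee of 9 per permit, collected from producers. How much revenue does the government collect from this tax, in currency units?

Tax revenue = 1278.

Demand slope: (146 − 186)/(23 − 13) = -4, so Qd = 238 − 4P.
Supply slope: (172 − 147)/(21 − 16) = 5, so Qs = 5P + 67.
Without the tax, 238 − 4P = 5P + 67 gives 9P = 171, so P* = 19 and Q* = 162.
With the tax collected from producers, supply shifts: Qs = 5(P − 9) + 67.
New equilibrium: consumers pay 24, producers receive 15, Q = 142. (Wedge: Pb − Ps = 9.)
Revenue = t · Q = 9 · 142 = 1278.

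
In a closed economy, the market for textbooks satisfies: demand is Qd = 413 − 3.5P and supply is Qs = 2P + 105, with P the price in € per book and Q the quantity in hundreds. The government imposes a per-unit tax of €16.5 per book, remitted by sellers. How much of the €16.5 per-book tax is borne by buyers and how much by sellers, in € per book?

Buyers bear €6 per book; sellers bear €10.5 per book.

Without the tax, 413 − 3.5P = 2P + 105 gives 5.5P = 308, so P* = €56 and Q* = 217.
With the tax collected from sellers, supply shifts: Qs = 2(P − 16.5) + 105.
Solving gives Q = 196 with buyers paying €62 and sellers receiving €45.5 (the €16.5 wedge).
Burden on buyers: €6; on sellers: €10.5. (They sum to €16.5.)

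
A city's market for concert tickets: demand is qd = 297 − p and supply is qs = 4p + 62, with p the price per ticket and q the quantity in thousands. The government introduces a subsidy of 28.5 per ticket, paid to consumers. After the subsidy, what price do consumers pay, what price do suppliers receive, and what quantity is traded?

Before the subsidy: set 297 − p = 4p + 62 → p* = 47, q* = 250.
With a per-unit subsidy paid to consumers, each effectively pays p − 28.5, so demand becomes qd = 297 − (p − 28.5).
Solving gives q = 272.8 with consumers paying 24.2 and suppliers receiving 52.7 (the 28.5 wedge).

Consumers pay 24.2; suppliers receive 52.7; quantity = 272.8.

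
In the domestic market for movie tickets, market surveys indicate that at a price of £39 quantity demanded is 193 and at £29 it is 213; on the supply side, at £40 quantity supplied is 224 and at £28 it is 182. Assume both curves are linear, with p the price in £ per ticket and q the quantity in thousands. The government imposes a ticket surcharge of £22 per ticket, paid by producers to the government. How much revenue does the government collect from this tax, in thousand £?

Demand slope: (213 − 193)/(29 − 39) = -2, so qd = 271 − 2p.
Supply slope: (182 − 224)/(28 − 40) = 3.5, so qs = 3.5p + 84.
Before the tax: set 271 − 2p = 3.5p + 84 → p* = £34, q* = 203.
With the tax collected from producers, supply shifts: qs = 3.5(p − 22) + 84.
New equilibrium: buyers pay £48, producers receive £26, q = 175. (Wedge: pb − ps = 22.)
Revenue = t · Q = 22 · 175 = £3850.

Tax revenue = £3850 thousand.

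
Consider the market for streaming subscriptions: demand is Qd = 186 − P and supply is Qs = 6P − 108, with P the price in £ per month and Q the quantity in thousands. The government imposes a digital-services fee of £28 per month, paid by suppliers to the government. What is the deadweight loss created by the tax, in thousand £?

Before the tax: set 186 − P = 6P − 108 → P* = £42, Q* = 144.
With the tax collected from suppliers, supply shifts: Qs = 6(P − 28) − 108.
New equilibrium: buyers pay £66, suppliers receive £38, Q = 120. (Wedge: Pb − Ps = 28.)
Quantity falls by |ΔQ| = |144 − 120| = 24.
DWL = ½ · t · |ΔQ| = ½ · 28 · 24 = £336.

Deadweight loss = £336 thousand.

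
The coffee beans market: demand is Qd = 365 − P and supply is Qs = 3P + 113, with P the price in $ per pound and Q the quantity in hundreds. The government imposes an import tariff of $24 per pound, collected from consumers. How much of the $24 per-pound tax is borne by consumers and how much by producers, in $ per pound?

Without the tax, 365 − P = 3P + 113 gives 4P = 252, so P* = $63 and Q* = 302.
With the tax collected from consumers, demand (in seller-price terms) shifts: Qd = 365 − (P + 24).
New equilibrium: consumers pay $81, producers receive $57, Q = 284. (Wedge: Pb − Ps = 24.)
Burden on consumers: $18; on producers: $6. (They sum to $24.)

Consumers bear $18 per pound; producers bear $6 per pound.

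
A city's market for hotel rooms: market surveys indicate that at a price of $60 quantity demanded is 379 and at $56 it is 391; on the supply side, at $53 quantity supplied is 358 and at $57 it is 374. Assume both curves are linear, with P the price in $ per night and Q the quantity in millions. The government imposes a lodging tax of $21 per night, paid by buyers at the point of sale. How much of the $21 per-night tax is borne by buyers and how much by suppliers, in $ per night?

Buyers bear $12 per night; suppliers bear $9 per night.

Demand slope: (391 − 379)/(56 − 60) = -3, so Qd = 559 − 3P.
Supply slope: (374 − 358)/(57 − 53) = 4, so Qs = 4P + 146.
Without the tax, 559 − 3P = 4P + 146 gives 7P = 413, so P* = $59 and Q* = 382.
With the tax collected from buyers, demand (in seller-price terms) shifts: Qd = 559 − 3(P + 21).
New equilibrium: buyers pay $71, suppliers receive $50, Q = 346. (Wedge: Pb − Ps = 21.)
Burden on buyers: $12; on suppliers: $9. (They sum to $21.)
The less price-elastic side of the market bears the larger share of a per-unit tax.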